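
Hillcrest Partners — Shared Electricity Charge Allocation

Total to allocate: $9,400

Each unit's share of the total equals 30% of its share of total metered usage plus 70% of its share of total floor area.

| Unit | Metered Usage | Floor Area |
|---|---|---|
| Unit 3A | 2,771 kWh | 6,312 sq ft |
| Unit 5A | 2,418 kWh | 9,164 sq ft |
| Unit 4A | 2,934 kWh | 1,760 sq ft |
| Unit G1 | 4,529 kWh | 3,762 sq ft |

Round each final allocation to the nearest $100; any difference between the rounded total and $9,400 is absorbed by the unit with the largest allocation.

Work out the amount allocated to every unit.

Unit 3A: $2,600; Unit 5A: $3,400; Unit 4A: $1,200; Unit G1: $2,200

Totals — metered usage 12,652, floor area 20,998.
Composite weights (30% metered usage + 70% floor area): Unit 3A 0.2761; Unit 5A 0.3628; Unit 4A 0.1282; Unit G1 0.2328.
Pro-rata amounts: Unit 3A 2,595.58; Unit 5A 3,410.61; Unit 4A 1,205.48; Unit G1 2,188.34.
After rounding ($100): Unit 3A $2,600; Unit 5A $3,400; Unit 4A $1,200; Unit G1 $2,200. Sum = $9,400.
Sum already equals the total — no adjustment.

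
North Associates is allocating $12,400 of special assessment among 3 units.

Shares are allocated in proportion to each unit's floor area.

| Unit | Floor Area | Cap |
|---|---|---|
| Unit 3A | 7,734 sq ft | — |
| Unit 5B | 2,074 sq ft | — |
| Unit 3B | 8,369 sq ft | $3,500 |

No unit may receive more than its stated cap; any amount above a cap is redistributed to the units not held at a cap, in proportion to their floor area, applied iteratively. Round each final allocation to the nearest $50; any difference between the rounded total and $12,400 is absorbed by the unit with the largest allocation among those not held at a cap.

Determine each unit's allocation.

Unit 3A: $7,000 · Unit 5B: $1,900 · Unit 3B: $3,500

Sum of floor area: 18,177.
Proportional shares (ignoring caps): Unit 3A 5,275.99; Unit 5B 1,414.84; Unit 3B 5,709.17.
Cap binds for Unit 3B ($3,500); remaining pool $8,900 reallocated over remaining floor area 9,808.
Redistributed shares: Unit 3A 7,018.01 → $7,000; Unit 5B 1,881.99 → $1,900.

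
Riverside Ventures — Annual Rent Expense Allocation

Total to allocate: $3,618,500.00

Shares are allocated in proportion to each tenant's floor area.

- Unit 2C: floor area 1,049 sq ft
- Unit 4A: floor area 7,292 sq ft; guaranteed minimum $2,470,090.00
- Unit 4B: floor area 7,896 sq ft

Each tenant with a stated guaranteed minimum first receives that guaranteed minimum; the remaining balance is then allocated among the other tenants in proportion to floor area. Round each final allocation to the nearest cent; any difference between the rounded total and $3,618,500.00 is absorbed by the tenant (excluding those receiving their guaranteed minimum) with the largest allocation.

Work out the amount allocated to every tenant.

Minimums first: Unit 4A $2,470,090.00. Remaining pool $1,148,410.00.
Remaining pool split over remaining floor area 8,945: Unit 2C 134,676.5892 → $134,676.59; Unit 4B 1,013,733.4108 → $1,013,733.41.

Unit 2C: $134,676.59 · Unit 4A: $2,470,090.00 · Unit 4B: $1,013,733.41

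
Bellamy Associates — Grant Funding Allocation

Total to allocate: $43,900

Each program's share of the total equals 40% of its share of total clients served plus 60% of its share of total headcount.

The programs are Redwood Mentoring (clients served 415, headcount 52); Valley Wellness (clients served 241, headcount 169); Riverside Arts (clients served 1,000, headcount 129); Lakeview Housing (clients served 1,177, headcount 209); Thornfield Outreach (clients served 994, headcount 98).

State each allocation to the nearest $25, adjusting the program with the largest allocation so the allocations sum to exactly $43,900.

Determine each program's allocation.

Clients served total 3,827; headcount total 657.
Composite weights (40% clients served + 60% headcount): Redwood Mentoring 0.0909; Valley Wellness 0.1795; Riverside Arts 0.2223; Lakeview Housing 0.3139; Thornfield Outreach 0.1934.
Raw shares: Redwood Mentoring 3,988.96; Valley Wellness 7,881.25; Riverside Arts 9,760.23; Lakeview Housing 13,779.69; Thornfield Outreach 8,489.87.
Rounded to nearest $25: Redwood Mentoring $4,000; Valley Wellness $7,875; Riverside Arts $9,750; Lakeview Housing $13,775; Thornfield Outreach $8,500. Sum = $43,900.
No rounding difference to absorb.

Redwood Mentoring: $4,000 | Valley Wellness: $7,875 | Riverside Arts: $9,750 | Lakeview Housing: $13,775 | Thornfield Outreach: $8,500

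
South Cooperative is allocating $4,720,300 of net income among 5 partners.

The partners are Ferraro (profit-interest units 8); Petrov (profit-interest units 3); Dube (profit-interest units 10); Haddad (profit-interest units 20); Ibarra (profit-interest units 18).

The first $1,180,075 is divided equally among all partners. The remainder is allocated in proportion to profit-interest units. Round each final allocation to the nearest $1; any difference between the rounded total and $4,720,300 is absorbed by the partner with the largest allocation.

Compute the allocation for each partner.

First tranche $1,180,075 split equally: $236,015 each.
Remainder $3,540,225 by profit-interest units (total 59): Ferraro 480,030.51 → $480,031; Petrov 180,011.44 → $180,011; Dube 600,038.14 → $600,038; Haddad 1,200,076.27 → $1,200,076; Ibarra 1,080,068.64 → $1,080,069.
Totals: Ferraro $236,015 + $480,031 = $716,046; Petrov $236,015 + $180,011 = $416,026; Dube $236,015 + $600,038 = $836,053; Haddad $236,015 + $1,200,076 = $1,436,091; Ibarra $236,015 + $1,080,069 = $1,316,084.

Ferraro: $716,046 | Petrov: $416,026 | Dube: $836,053 | Haddad: $1,436,091 | Ibarra: $1,316,084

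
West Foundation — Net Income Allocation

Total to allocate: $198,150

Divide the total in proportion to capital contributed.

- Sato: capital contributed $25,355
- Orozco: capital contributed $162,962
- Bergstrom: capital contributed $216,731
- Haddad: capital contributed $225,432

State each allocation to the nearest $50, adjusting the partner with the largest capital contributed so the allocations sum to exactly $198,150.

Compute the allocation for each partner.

Sato: $7,950 · Orozco: $51,200 · Bergstrom: $68,100 · Haddad: $70,900

Sum of capital contributed: 630,480.
Unrounded shares: Sato 25,355/630,480 × $198,150 = 7,968.68; Orozco 162,962/630,480 × $198,150 = 51,216.41; Bergstrom 216,731/630,480 × $198,150 = 68,115.16; Haddad 225,432/630,480 × $198,150 = 70,849.75.
After rounding ($50): Sato $7,950; Orozco $51,200; Bergstrom $68,100; Haddad $70,850. Sum = $198,100.
Difference $198,150 − $198,100 = +$50 applied to largest capital contributed (Haddad): Haddad becomes $70,900.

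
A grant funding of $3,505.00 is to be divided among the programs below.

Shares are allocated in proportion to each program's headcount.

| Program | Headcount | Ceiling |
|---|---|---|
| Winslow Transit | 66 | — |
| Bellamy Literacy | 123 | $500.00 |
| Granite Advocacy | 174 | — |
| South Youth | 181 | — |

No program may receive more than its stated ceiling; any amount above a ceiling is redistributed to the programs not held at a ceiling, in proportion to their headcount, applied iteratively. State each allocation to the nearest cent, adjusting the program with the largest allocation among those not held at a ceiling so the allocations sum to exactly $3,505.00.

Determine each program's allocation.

Winslow Transit: $471.09 · Bellamy Literacy: $500.00 · Granite Advocacy: $1,241.97 · South Youth: $1,291.94

Sum of headcount: 544.
Proportional shares (ignoring caps): Winslow Transit 425.2390; Bellamy Literacy 792.4908; Granite Advocacy 1,121.0846; South Youth 1,166.1857.
Capped: Bellamy Literacy ($500.00); remaining pool $3,005.00 reallocated over remaining headcount 421.
Shares after redistribution: Winslow Transit 471.0926 → $471.09; Granite Advocacy 1,241.9715 → $1,241.97; South Youth 1,291.9359 → $1,291.94.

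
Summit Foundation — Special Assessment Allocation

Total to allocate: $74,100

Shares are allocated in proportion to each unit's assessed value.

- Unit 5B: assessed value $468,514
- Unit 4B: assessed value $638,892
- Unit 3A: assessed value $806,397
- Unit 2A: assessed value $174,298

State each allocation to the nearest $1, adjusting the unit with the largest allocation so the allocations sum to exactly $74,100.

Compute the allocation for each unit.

Combined assessed value = 2,088,101.
Proportional shares: Unit 5B 468,514/2,088,101 × $74,100 = 16,626.06; Unit 4B 638,892/2,088,101 × $74,100 = 22,672.23; Unit 3A 806,397/2,088,101 × $74,100 = 28,616.44; Unit 2A 174,298/2,088,101 × $74,100 = 6,185.28.
Rounded to nearest $1: Unit 5B $16,626; Unit 4B $22,672; Unit 3A $28,616; Unit 2A $6,185. Sum = $74,099.
Difference $74,100 − $74,099 = +$1 applied to largest allocation (Unit 3A): Unit 3A becomes $28,617.

Unit 5B: $16,626; Unit 4B: $22,672; Unit 3A: $28,617; Unit 2A: $6,185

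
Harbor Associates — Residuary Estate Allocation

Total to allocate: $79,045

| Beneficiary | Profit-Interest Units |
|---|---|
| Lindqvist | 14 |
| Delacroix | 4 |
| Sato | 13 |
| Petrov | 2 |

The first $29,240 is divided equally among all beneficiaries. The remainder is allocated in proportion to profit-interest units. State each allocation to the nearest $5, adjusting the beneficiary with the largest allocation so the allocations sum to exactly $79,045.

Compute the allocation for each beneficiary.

Lindqvist: $28,440 | Delacroix: $13,345 | Sato: $26,930 | Petrov: $10,330

Equal tier: $29,240 ÷ 4 = $7,310 apiece.
Remainder $49,805 by profit-interest units (total 33): Lindqvist 21,129.39 → $21,130; Delacroix 6,036.97 → $6,035; Sato 19,620.15 → $19,620; Petrov 3,018.48 → $3,020.
Totals: Lindqvist $7,310 + $21,130 = $28,440; Delacroix $7,310 + $6,035 = $13,345; Sato $7,310 + $19,620 = $26,930; Petrov $7,310 + $3,020 = $10,330.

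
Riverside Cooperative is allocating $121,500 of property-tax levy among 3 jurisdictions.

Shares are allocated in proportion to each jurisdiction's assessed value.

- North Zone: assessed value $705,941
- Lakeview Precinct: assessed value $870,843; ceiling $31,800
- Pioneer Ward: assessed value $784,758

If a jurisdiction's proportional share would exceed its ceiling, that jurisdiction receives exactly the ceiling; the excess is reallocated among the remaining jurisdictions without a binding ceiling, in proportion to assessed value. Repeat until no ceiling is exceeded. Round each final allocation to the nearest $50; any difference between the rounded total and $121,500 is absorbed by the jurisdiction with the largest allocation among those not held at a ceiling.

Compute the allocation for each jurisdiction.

North Zone: $42,500 | Lakeview Precinct: $31,800 | Pioneer Ward: $47,200

Sum of assessed value: 2,361,542.
Unconstrained shares: North Zone 36,320.27; Lakeview Precinct 44,804.38; Pioneer Ward 40,375.36.
Capped: Lakeview Precinct ($31,800); residual $89,700 reallocated over remaining assessed value 1,490,699.
Remaining shares: North Zone 42,478.67 → $42,500; Pioneer Ward 47,221.33 → $47,200.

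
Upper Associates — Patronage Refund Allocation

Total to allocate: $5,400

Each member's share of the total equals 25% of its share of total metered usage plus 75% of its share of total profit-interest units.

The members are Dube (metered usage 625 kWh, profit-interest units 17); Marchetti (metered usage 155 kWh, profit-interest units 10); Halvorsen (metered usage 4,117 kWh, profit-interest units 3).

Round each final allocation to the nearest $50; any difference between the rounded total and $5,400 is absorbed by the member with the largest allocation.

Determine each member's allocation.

Metered usage total 4,897; profit-interest units total 30.
Combined weights (25% metered usage + 75% profit-interest units): Dube 0.4569; Marchetti 0.2579; Halvorsen 0.2852.
Pro-rata amounts: Dube 2,467.30; Marchetti 1,392.73; Halvorsen 1,539.97.
After rounding ($50): Dube $2,450; Marchetti $1,400; Halvorsen $1,550. Sum = $5,400.
No rounding difference to absorb.

Dube: $2,450 · Marchetti: $1,400 · Halvorsen: $1,550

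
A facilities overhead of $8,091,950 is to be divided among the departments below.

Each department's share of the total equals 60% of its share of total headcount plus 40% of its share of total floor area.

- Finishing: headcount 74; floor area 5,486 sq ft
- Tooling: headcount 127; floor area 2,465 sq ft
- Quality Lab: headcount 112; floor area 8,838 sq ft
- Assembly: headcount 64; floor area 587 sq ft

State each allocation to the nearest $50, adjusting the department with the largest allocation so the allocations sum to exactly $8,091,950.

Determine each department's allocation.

Finishing: $1,974,950 · Tooling: $2,094,750 · Quality Lab: $3,088,700 · Assembly: $933,550

Totals — headcount 377, floor area 17,376.
Composite weights (60% headcount + 40% floor area): Finishing 0.2441; Tooling 0.2589; Quality Lab 0.3817; Assembly 0.1154.
Pro-rata amounts: Finishing 1,974,929.55; Tooling 2,094,738.43; Quality Lab 3,088,716.54; Assembly 933,565.48.
Rounded to nearest $50: Finishing $1,974,950; Tooling $2,094,750; Quality Lab $3,088,700; Assembly $933,550. Sum = $8,091,950.
Sum already equals the total — no adjustment.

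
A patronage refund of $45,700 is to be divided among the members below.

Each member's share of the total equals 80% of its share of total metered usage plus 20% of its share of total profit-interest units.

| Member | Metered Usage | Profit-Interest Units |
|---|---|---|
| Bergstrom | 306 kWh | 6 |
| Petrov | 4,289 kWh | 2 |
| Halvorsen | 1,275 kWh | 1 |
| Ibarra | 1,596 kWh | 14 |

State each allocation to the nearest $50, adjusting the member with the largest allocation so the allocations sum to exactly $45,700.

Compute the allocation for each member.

Bergstrom: $3,900 | Petrov: $21,750 | Halvorsen: $6,650 | Ibarra: $13,400

Metered usage total 7,466; profit-interest units total 23.
Blended shares (80% metered usage + 20% profit-interest units): Bergstrom 0.0850; Petrov 0.4770; Halvorsen 0.1453; Ibarra 0.2928.
Raw shares: Bergstrom 3,882.79; Petrov 21,797.44; Halvorsen 6,640.90; Ibarra 13,378.88.
At nearest $50: Bergstrom $3,900; Petrov $21,800; Halvorsen $6,650; Ibarra $13,400. Sum = $45,750.
Difference $45,700 − $45,750 = −$50 applied to largest allocation (Petrov): Petrov becomes $21,750.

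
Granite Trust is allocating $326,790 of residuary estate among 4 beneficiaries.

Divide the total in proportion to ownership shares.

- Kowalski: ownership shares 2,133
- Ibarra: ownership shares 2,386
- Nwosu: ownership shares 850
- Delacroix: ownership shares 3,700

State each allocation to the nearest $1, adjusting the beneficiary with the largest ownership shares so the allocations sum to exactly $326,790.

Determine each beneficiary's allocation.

Sum of ownership shares: 2,133 + 2,386 + 850 + 3,700 = 9,069.
Proportional shares: Kowalski 76,859.97; Ibarra 85,976.51; Nwosu 30,628.68; Delacroix 133,324.84.
After rounding ($1): Kowalski $76,860; Ibarra $85,977; Nwosu $30,629; Delacroix $133,325. Sum = $326,791.
Difference $326,790 − $326,791 = −$1 applied to largest ownership shares (Delacroix): Delacroix becomes $133,324.

Kowalski: $76,860 · Ibarra: $85,977 · Nwosu: $30,629 · Delacroix: $133,324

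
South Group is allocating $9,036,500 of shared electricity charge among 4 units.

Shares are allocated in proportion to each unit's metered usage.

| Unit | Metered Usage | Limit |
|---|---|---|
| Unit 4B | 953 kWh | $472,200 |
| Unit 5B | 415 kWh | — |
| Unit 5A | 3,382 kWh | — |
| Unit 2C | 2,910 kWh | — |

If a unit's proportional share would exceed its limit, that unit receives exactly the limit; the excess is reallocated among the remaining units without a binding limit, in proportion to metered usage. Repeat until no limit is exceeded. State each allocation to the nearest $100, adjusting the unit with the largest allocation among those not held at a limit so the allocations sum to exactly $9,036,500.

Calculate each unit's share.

Unit 4B: $472,200 · Unit 5B: $529,900 · Unit 5A: $4,318,600 · Unit 2C: $3,715,800

Combined metered usage = 7,660.
Proportional shares (ignoring caps): Unit 4B 1,124,253.85; Unit 5B 489,575.39; Unit 5A 3,989,744.52; Unit 2C 3,432,926.24.
Capped: Unit 4B ($472,200); remaining pool $8,564,300 reallocated over remaining metered usage 6,707.
Remaining shares: Unit 5B 529,921.65 → $529,900; Unit 5A 4,318,542.21 → $4,318,500; Unit 2C 3,715,836.14 → $3,715,800.
Rounding difference +$100 applied to Unit 5A → $4,318,600.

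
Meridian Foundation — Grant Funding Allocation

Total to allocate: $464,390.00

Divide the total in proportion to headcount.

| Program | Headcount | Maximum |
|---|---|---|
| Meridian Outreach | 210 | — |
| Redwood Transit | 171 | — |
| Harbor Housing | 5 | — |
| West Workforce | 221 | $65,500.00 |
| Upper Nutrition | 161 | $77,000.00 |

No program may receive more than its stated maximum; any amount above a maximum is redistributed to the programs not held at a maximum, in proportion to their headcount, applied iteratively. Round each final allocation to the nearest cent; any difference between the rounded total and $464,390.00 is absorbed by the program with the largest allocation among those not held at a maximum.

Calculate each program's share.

Meridian Outreach: $175,121.50 | Redwood Transit: $142,598.94 | Harbor Housing: $4,169.56 | West Workforce: $65,500.00 | Upper Nutrition: $77,000.00

Total headcount = 768.
Pro-rata shares before constraints: Meridian Outreach 126,981.6406; Redwood Transit 103,399.3359; Harbor Housing 3,023.3724; West Workforce 133,633.0599; Upper Nutrition 97,352.5911.
Held at cap: West Workforce ($65,500.00), Upper Nutrition ($77,000.00); balance $321,890.00 reallocated over remaining headcount 386.
Shares after redistribution: Meridian Outreach 175,121.5026 → $175,121.50; Redwood Transit 142,598.9378 → $142,598.94; Harbor Housing 4,169.5596 → $4,169.56.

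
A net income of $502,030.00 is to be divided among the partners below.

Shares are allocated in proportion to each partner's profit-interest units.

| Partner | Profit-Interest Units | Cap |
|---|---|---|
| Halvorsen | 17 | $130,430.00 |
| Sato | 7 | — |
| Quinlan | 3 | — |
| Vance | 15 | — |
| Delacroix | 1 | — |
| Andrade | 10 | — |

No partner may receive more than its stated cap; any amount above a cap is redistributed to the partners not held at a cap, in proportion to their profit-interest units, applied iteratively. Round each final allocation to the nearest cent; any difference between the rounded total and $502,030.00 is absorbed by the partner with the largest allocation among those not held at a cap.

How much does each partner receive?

Total profit-interest units = 53.
Pro-rata shares before constraints: Halvorsen 161,028.4906; Sato 66,305.8491; Quinlan 28,416.7925; Vance 142,083.9623; Delacroix 9,472.2642; Andrade 94,722.6415.
Capped: Halvorsen ($130,430.00); balance $371,600.00 reallocated over remaining profit-interest units 36.
Remaining shares: Sato 72,255.5556 → $72,255.56; Quinlan 30,966.6667 → $30,966.67; Vance 154,833.3333 → $154,833.33; Delacroix 10,322.2222 → $10,322.22; Andrade 103,222.2222 → $103,222.22.

Halvorsen: $130,430.00 | Sato: $72,255.56 | Quinlan: $30,966.67 | Vance: $154,833.33 | Delacroix: $10,322.22 | Andrade: $103,222.22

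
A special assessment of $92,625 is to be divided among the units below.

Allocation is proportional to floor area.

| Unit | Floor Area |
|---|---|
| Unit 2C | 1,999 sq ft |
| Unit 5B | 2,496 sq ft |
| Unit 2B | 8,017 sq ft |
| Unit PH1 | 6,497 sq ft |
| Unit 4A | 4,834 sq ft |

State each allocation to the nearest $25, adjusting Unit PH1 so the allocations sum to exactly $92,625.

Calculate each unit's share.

Unit 2C: $7,775; Unit 5B: $9,700; Unit 2B: $31,150; Unit PH1: $25,225; Unit 4A: $18,775

Combined floor area = 23,843.
Proportional shares: Unit 2C 1,999/23,843 × $92,625 = 7,765.69; Unit 5B 2,496/23,843 × $92,625 = 9,696.43; Unit 2B 8,017/23,843 × $92,625 = 31,144.35; Unit PH1 6,497/23,843 × $92,625 = 25,239.47; Unit 4A 4,834/23,843 × $92,625 = 18,779.07.
Rounded to nearest $25: Unit 2C $7,775; Unit 5B $9,700; Unit 2B $31,150; Unit PH1 $25,250; Unit 4A $18,775. Sum = $92,650.
Difference $92,625 − $92,650 = −$25 applied to Unit PH1: Unit PH1 becomes $25,225.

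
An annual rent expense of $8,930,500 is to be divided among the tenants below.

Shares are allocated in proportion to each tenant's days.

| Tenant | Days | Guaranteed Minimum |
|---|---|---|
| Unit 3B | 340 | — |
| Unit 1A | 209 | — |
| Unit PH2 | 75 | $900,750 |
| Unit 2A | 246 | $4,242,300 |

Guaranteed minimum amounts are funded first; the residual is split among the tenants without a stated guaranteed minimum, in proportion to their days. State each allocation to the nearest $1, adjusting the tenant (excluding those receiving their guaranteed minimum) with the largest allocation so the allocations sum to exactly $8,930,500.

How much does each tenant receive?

Minimums first: Unit PH2 $900,750; Unit 2A $4,242,300. Remaining pool $3,787,450.
Remaining pool split over remaining days 549: Unit 3B 2,345,597.45 → $2,345,597; Unit 1A 1,441,852.55 → $1,441,853.

Unit 3B: $2,345,597 | Unit 1A: $1,441,853 | Unit PH2: $900,750 | Unit 2A: $4,242,300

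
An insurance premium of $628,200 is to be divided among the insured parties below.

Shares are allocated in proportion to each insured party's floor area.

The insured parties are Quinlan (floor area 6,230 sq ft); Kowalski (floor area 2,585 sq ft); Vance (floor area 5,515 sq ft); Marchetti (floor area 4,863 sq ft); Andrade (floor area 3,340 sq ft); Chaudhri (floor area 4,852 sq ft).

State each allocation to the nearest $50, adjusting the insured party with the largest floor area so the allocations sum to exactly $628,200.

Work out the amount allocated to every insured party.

Quinlan: $142,950 · Kowalski: $59,300 · Vance: $126,500 · Marchetti: $111,550 · Andrade: $76,600 · Chaudhri: $111,300

Floor area total: 27,385.
Pro-rata amounts: Quinlan 6,230/27,385 × $628,200 = 142,913.49; Kowalski 2,585/27,385 × $628,200 = 59,298.78; Vance 5,515/27,385 × $628,200 = 126,511.70; Marchetti 4,863/27,385 × $628,200 = 111,555.11; Andrade 3,340/27,385 × $628,200 = 76,618.15; Chaudhri 4,852/27,385 × $628,200 = 111,302.77.
At nearest $50: Quinlan $142,900; Kowalski $59,300; Vance $126,500; Marchetti $111,550; Andrade $76,600; Chaudhri $111,300. Sum = $628,150.
Difference $628,200 − $628,150 = +$50 applied to largest floor area (Quinlan): Quinlan becomes $142,950.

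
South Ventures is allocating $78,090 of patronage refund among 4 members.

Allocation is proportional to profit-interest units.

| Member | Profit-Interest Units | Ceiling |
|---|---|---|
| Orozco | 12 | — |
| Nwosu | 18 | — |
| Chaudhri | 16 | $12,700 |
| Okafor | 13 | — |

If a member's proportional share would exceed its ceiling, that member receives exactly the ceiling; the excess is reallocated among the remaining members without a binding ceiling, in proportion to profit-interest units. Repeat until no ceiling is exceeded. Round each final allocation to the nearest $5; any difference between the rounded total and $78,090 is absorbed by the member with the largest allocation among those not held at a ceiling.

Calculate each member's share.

Orozco: $18,250 | Nwosu: $27,370 | Chaudhri: $12,700 | Okafor: $19,770

Combined profit-interest units = 59.
Unconstrained shares: Orozco 15,882.71; Nwosu 23,824.07; Chaudhri 21,176.95; Okafor 17,206.27.
Held at cap: Chaudhri ($12,700); residual $65,390 reallocated over remaining profit-interest units 43.
Redistributed shares: Orozco 18,248.37 → $18,250; Nwosu 27,372.56 → $27,375; Okafor 19,769.07 → $19,770.
Rounding difference −$5 applied to Nwosu → $27,370.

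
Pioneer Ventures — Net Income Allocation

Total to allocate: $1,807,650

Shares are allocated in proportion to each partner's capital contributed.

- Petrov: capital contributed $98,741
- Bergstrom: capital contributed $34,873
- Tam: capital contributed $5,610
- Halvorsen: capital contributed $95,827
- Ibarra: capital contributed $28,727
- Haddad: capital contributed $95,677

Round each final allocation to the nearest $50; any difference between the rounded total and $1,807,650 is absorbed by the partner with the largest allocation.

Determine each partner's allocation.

Petrov: $496,600 · Bergstrom: $175,350 · Tam: $28,200 · Halvorsen: $481,900 · Ibarra: $144,450 · Haddad: $481,150

Capital contributed total: 359,455.
Pro-rata amounts: Petrov 98,741/359,455 × $1,807,650 = 496,554.98; Bergstrom 34,873/359,455 × $1,807,650 = 175,371.54; Tam 5,610/359,455 × $1,807,650 = 28,211.92; Halvorsen 95,827/359,455 × $1,807,650 = 481,900.87; Ibarra 28,727/359,455 × $1,807,650 = 144,464.15; Haddad 95,677/359,455 × $1,807,650 = 481,146.54.
After rounding ($50): Petrov $496,550; Bergstrom $175,350; Tam $28,200; Halvorsen $481,900; Ibarra $144,450; Haddad $481,150. Sum = $1,807,600.
Difference $1,807,650 − $1,807,600 = +$50 applied to largest allocation (Petrov): Petrov becomes $496,600.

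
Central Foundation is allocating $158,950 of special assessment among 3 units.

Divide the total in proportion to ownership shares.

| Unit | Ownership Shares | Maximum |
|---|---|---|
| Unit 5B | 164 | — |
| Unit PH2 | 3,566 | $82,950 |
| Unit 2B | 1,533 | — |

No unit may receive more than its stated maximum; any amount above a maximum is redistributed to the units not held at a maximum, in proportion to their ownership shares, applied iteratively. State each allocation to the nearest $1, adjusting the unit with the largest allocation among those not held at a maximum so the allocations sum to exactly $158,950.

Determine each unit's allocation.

Unit 5B: $7,345; Unit PH2: $82,950; Unit 2B: $68,655

Sum of ownership shares: 5,263.
Pro-rata shares before constraints: Unit 5B 4,953.03; Unit PH2 107,698.21; Unit 2B 46,298.76.
Cap binds for Unit PH2 ($82,950); balance $76,000 reallocated over remaining ownership shares 1,697.
Shares after redistribution: Unit 5B 7,344.73 → $7,345; Unit 2B 68,655.27 → $68,655.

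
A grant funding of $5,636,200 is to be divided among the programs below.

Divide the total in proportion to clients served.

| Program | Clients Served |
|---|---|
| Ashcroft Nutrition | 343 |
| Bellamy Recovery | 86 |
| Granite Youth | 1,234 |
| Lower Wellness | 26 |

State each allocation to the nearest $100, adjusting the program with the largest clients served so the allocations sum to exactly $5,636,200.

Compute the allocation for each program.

Sum of clients served: 1,689.
Unrounded shares: Ashcroft Nutrition 343/1,689 × $5,636,200 = 1,144,592.42; Bellamy Recovery 86/1,689 × $5,636,200 = 286,982.36; Granite Youth 1,234/1,689 × $5,636,200 = 4,117,863.11; Lower Wellness 26/1,689 × $5,636,200 = 86,762.11.
After rounding ($100): Ashcroft Nutrition $1,144,600; Bellamy Recovery $287,000; Granite Youth $4,117,900; Lower Wellness $86,800. Sum = $5,636,300.
Difference $5,636,200 − $5,636,300 = −$100 applied to largest clients served (Granite Youth): Granite Youth becomes $4,117,800.

Ashcroft Nutrition: $1,144,600 | Bellamy Recovery: $287,000 | Granite Youth: $4,117,800 | Lower Wellness: $86,800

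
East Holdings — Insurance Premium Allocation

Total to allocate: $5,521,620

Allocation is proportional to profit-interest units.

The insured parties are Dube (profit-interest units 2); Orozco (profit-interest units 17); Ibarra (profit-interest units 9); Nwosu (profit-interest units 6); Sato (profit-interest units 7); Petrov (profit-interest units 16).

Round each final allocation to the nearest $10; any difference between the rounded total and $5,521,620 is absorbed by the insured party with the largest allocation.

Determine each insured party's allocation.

Total profit-interest units = 57.
Pro-rata amounts: Dube 2/57 × $5,521,620 = 193,741.05; Orozco 17/57 × $5,521,620 = 1,646,798.95; Ibarra 9/57 × $5,521,620 = 871,834.74; Nwosu 6/57 × $5,521,620 = 581,223.16; Sato 7/57 × $5,521,620 = 678,093.68; Petrov 16/57 × $5,521,620 = 1,549,928.42.
At nearest $10: Dube $193,740; Orozco $1,646,800; Ibarra $871,830; Nwosu $581,220; Sato $678,090; Petrov $1,549,930. Sum = $5,521,610.
Difference $5,521,620 − $5,521,610 = +$10 applied to largest allocation (Orozco): Orozco becomes $1,646,810.

Dube: $193,740; Orozco: $1,646,810; Ibarra: $871,830; Nwosu: $581,220; Sato: $678,090; Petrov: $1,549,930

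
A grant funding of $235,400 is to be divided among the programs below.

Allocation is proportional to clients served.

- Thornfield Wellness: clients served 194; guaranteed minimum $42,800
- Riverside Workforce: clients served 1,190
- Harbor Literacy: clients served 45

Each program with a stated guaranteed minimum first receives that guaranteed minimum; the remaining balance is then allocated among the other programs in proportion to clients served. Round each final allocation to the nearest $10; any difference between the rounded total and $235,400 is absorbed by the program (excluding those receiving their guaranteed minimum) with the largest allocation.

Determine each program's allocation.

Minimums first: Thornfield Wellness $42,800. Remaining pool $192,600.
Remaining pool split over remaining clients served 1,235: Riverside Workforce 185,582.19 → $185,580; Harbor Literacy 7,017.81 → $7,020.

Thornfield Wellness: $42,800 | Riverside Workforce: $185,580 | Harbor Literacy: $7,020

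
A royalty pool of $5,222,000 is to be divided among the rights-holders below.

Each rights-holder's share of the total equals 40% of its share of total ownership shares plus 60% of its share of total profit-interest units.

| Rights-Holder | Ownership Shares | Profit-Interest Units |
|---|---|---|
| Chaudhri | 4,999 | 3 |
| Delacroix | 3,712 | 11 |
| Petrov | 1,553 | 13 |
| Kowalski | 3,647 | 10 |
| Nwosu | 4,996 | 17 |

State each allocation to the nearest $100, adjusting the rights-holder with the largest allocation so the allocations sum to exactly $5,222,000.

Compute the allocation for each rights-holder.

Chaudhri: $726,300 | Delacroix: $1,048,300 | Petrov: $925,900 | Kowalski: $983,100 | Nwosu: $1,538,400

Totals — ownership shares 18,907, profit-interest units 54.
Blended shares (40% ownership shares + 60% profit-interest units): Chaudhri 0.1391; Delacroix 0.2008; Petrov 0.1773; Kowalski 0.1883; Nwosu 0.2946.
Unrounded shares: Chaudhri 726,344.19; Delacroix 1,048,337.30; Petrov 925,860.60; Kowalski 983,134.03; Nwosu 1,538,323.87.
Rounded to nearest $100: Chaudhri $726,300; Delacroix $1,048,300; Petrov $925,900; Kowalski $983,100; Nwosu $1,538,300. Sum = $5,221,900.
Difference $5,222,000 − $5,221,900 = +$100 applied to largest allocation (Nwosu): Nwosu becomes $1,538,400.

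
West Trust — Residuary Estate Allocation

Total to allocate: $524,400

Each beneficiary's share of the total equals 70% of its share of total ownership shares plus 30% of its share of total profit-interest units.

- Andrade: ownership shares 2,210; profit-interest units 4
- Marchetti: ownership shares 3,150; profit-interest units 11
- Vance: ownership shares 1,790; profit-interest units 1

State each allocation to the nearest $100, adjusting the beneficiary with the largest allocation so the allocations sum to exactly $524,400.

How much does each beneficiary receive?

Andrade: $152,800; Marchetti: $269,900; Vance: $101,700

Totals — ownership shares 7,150, profit-interest units 16.
Composite weights (70% ownership shares + 30% profit-interest units): Andrade 0.2914; Marchetti 0.5146; Vance 0.1940.
Raw shares: Andrade 152,791.09; Marchetti 269,878.06; Vance 101,730.85.
At nearest $100: Andrade $152,800; Marchetti $269,900; Vance $101,700. Sum = $524,400.
Sum already equals the total — no adjustment.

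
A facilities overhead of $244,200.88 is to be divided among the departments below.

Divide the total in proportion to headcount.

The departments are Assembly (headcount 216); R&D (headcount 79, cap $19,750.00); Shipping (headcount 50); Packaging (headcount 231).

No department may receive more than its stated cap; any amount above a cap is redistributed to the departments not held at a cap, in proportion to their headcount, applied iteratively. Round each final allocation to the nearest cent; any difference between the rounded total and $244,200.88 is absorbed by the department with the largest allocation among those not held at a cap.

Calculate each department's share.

Assembly: $97,548.07 | R&D: $19,750.00 | Shipping: $22,580.57 | Packaging: $104,322.24

Headcount total: 576.
Unconstrained shares: Assembly 91,575.3300; R&D 33,492.8290; Shipping 21,197.9931; Packaging 97,934.7279.
Held at cap: R&D ($19,750.00); remaining pool $224,450.88 reallocated over remaining headcount 497.
Shares after redistribution: Assembly 97,548.0686 → $97,548.07; Shipping 22,580.5714 → $22,580.57; Packaging 104,322.2400 → $104,322.24.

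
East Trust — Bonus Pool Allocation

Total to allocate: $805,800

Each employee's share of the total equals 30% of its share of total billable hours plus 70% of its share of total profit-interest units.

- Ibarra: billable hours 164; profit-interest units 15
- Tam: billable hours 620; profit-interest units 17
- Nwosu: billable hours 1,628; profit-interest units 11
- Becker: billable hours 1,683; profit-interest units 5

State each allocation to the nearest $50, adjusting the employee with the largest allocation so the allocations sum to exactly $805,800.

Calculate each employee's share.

Totals — billable hours 4,095, profit-interest units 48.
Combined weights (30% billable hours + 70% profit-interest units): Ibarra 0.2308; Tam 0.2933; Nwosu 0.2797; Becker 0.1962.
Pro-rata amounts: Ibarra 185,950.16; Tam 236,371.69; Nwosu 225,369.42; Becker 158,108.73.
After rounding ($50): Ibarra $185,950; Tam $236,350; Nwosu $225,350; Becker $158,100. Sum = $805,750.
Difference $805,800 − $805,750 = +$50 applied to largest allocation (Tam): Tam becomes $236,400.

Ibarra: $185,950 | Tam: $236,400 | Nwosu: $225,350 | Becker: $158,100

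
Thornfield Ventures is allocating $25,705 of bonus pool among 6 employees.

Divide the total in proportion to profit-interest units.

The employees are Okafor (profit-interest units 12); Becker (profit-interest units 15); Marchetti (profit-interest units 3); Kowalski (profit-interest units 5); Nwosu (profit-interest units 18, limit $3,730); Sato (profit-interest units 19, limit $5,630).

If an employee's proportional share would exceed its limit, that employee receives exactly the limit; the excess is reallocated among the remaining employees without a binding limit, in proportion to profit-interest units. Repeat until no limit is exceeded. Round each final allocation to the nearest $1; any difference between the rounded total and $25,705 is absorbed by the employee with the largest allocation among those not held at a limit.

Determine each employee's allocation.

Okafor: $5,604 · Becker: $7,005 · Marchetti: $1,401 · Kowalski: $2,335 · Nwosu: $3,730 · Sato: $5,630

Total profit-interest units = 72.
Pro-rata shares before constraints: Okafor 4,284.17; Becker 5,355.21; Marchetti 1,071.04; Kowalski 1,785.07; Nwosu 6,426.25; Sato 6,783.26.
Held at cap: Nwosu ($3,730), Sato ($5,630); balance $16,345 reallocated over remaining profit-interest units 35.
Shares after redistribution: Okafor 5,604.00 → $5,604; Becker 7,005.00 → $7,005; Marchetti 1,401.00 → $1,401; Kowalski 2,335.00 → $2,335.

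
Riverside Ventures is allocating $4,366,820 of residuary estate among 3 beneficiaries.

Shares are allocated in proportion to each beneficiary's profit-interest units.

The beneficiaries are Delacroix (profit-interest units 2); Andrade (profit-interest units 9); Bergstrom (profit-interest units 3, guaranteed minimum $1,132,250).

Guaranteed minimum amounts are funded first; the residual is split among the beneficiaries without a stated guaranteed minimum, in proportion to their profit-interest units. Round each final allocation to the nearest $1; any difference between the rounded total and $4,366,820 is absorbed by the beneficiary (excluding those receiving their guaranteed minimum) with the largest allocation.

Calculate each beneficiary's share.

Delacroix: $588,104; Andrade: $2,646,466; Bergstrom: $1,132,250

Fund the minimums — Bergstrom $1,132,250. Balance $3,234,570.
Balance split over remaining profit-interest units 11: Delacroix 588,103.64 → $588,104; Andrade 2,646,466.36 → $2,646,466.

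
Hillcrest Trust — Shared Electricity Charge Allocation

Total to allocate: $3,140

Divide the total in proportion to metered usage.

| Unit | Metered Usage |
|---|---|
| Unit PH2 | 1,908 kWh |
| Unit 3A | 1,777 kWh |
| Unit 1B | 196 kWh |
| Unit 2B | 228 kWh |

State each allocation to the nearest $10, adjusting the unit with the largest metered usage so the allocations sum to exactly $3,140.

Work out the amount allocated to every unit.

Total metered usage = 1,908 + 1,777 + 196 + 228 = 4,109.
Pro-rata amounts: Unit PH2 1,458.05; Unit 3A 1,357.94; Unit 1B 149.78; Unit 2B 174.23.
Rounded to nearest $10: Unit PH2 $1,460; Unit 3A $1,360; Unit 1B $150; Unit 2B $170. Sum = $3,140.
Rounded total matches; no reconciliation needed.

Unit PH2: $1,460 | Unit 3A: $1,360 | Unit 1B: $150 | Unit 2B: $170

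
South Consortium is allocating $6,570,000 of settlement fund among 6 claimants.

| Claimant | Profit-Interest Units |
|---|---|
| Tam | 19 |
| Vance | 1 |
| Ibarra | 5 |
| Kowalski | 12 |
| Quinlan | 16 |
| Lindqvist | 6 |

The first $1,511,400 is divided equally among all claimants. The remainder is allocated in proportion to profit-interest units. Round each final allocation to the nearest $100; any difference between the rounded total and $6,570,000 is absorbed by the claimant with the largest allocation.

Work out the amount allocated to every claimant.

Equal tier: $1,511,400 ÷ 6 = $251,900 apiece.
Remainder $5,058,600 by profit-interest units (total 59): Tam 1,629,040.68 → $1,629,000; Vance 85,738.98 → $85,700; Ibarra 428,694.92 → $428,700; Kowalski 1,028,867.80 → $1,028,900; Quinlan 1,371,823.73 → $1,371,800; Lindqvist 514,433.90 → $514,400.
Rounding difference +$100 on remainder applied to Tam.
Totals: Tam $251,900 + $1,629,100 = $1,881,000; Vance $251,900 + $85,700 = $337,600; Ibarra $251,900 + $428,700 = $680,600; Kowalski $251,900 + $1,028,900 = $1,280,800; Quinlan $251,900 + $1,371,800 = $1,623,700; Lindqvist $251,900 + $514,400 = $766,300.

Tam: $1,881,000; Vance: $337,600; Ibarra: $680,600; Kowalski: $1,280,800; Quinlan: $1,623,700; Lindqvist: $766,300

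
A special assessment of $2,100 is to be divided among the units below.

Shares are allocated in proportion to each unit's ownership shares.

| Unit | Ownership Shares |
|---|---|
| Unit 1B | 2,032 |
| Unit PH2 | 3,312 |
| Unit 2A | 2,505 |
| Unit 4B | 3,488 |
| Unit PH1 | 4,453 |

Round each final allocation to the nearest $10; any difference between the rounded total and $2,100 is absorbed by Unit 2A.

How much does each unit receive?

Sum of ownership shares: 15,790.
Unrounded shares: Unit 1B 2,032/15,790 × $2,100 = 270.25; Unit PH2 3,312/15,790 × $2,100 = 440.48; Unit 2A 2,505/15,790 × $2,100 = 333.15; Unit 4B 3,488/15,790 × $2,100 = 463.89; Unit PH1 4,453/15,790 × $2,100 = 592.23.
Rounded to nearest $10: Unit 1B $270; Unit PH2 $440; Unit 2A $330; Unit 4B $460; Unit PH1 $590. Sum = $2,090.
Difference $2,100 − $2,090 = +$10 applied to Unit 2A: Unit 2A becomes $340.

Unit 1B: $270; Unit PH2: $440; Unit 2A: $340; Unit 4B: $460; Unit PH1: $590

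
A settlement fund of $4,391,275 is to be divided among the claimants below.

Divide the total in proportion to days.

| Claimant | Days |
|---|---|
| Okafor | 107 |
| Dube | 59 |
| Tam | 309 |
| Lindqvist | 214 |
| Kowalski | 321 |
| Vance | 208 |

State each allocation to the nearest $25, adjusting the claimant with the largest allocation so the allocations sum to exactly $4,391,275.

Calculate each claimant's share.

Okafor: $385,775; Dube: $212,725; Tam: $1,114,050; Lindqvist: $771,550; Kowalski: $1,157,275; Vance: $749,900

Total days = 1,218.
Raw shares: Okafor 107/1,218 × $4,391,275 = 385,768.82; Dube 59/1,218 × $4,391,275 = 212,713.65; Tam 309/1,218 × $4,391,275 = 1,114,042.67; Lindqvist 214/1,218 × $4,391,275 = 771,537.64; Kowalski 321/1,218 × $4,391,275 = 1,157,306.47; Vance 208/1,218 × $4,391,275 = 749,905.75.
Rounded to nearest $25: Okafor $385,775; Dube $212,725; Tam $1,114,050; Lindqvist $771,550; Kowalski $1,157,300; Vance $749,900. Sum = $4,391,300.
Difference $4,391,275 − $4,391,300 = −$25 applied to largest allocation (Kowalski): Kowalski becomes $1,157,275.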